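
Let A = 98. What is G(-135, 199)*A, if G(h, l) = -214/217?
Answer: -2996/31 ≈ -96.645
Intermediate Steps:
G(h, l) = -214/217 (G(h, l) = -214*1/217 = -214/217)
G(-135, 199)*A = -214/217*98 = -2996/31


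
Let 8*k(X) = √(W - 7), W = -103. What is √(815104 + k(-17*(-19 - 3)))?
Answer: √(13041664 + 2*I*√110)/4 ≈ 902.83 + 0.00072606*I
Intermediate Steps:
k(X) = I*√110/8 (k(X) = √(-103 - 7)/8 = √(-110)/8 = (I*√110)/8 = I*√110/8)
√(815104 + k(-17*(-19 - 3))) = √(815104 + I*√110/8)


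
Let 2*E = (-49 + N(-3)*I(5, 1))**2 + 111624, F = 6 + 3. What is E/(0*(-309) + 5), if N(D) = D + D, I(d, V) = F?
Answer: 122233/10 ≈ 12223.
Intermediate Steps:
F = 9
I(d, V) = 9
N(D) = 2*D
E = 122233/2 (E = ((-49 + (2*(-3))*9)**2 + 111624)/2 = ((-49 - 6*9)**2 + 111624)/2 = ((-49 - 54)**2 + 111624)/2 = ((-103)**2 + 111624)/2 = (10609 + 111624)/2 = (1/2)*122233 = 122233/2 ≈ 61117.)
E/(0*(-309) + 5) = 122233/(2*(0*(-309) + 5)) = 122233/(2*(0 + 5)) = (122233/2)/5 = (122233/2)*(1/5) = 122233/10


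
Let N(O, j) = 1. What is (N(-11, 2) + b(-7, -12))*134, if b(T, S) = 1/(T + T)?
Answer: 871/7 ≈ 124.43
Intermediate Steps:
b(T, S) = 1/(2*T)
(N(-11, 2) + b(-7, -12))*134 = (1 + (1/2)/(-7))*134 = (1 + (1/2)*(-1/7))*134 = (1 - 1/14)*134 = (13/14)*134 = 871/7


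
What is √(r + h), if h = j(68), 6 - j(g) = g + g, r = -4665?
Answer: I*√4795 ≈ 69.246*I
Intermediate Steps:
j(g) = 6 - 2*g (j(g) = 6 - (g + g) = 6 - 2*g)
h = -130 (h = 6 - 2*68 = 6 - 136 = -130)
√(r + h) = √(-4665 - 130) = √(-4795) = I*√4795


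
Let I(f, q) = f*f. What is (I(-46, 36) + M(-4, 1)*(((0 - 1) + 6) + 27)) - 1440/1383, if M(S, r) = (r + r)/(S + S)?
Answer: 971308/461 ≈ 2107.0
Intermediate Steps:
M(S, r) = r/S (M(S, r) = (2*r)/((2*S)) = (2*r)*(1/(2*S)) = r/S)
I(f, q) = f²
(I(-46, 36) + M(-4, 1)*(((0 - 1) + 6) + 27)) - 1440/1383 = ((-46)² + (1/(-4))*(((0 - 1) + 6) + 27)) - 1440/1383 = (2116 + (1*(-¼))*((-1 + 6) + 27)) - 1440*1/1383 = (2116 - (5 + 27)/4) - 480/461 = (2116 - ¼*32) - 480/461 = (2116 - 8) - 480/461 = 2108 - 480/461 = 971308/461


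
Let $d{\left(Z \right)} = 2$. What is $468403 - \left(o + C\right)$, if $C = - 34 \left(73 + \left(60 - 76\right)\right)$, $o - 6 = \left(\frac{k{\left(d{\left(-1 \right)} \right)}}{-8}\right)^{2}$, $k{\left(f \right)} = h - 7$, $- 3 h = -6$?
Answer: $\frac{30101415}{64} \approx 4.7033 \cdot 10^{5}$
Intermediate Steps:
$h = 2$ ($h = \left(- \frac{1}{3}\right) \left(-6\right) = 2$)
$k{\left(f \right)} = -5$ ($k{\left(f \right)} = 2 - 7 = -5$)
$o = \frac{409}{64}$ ($o = 6 + \left(- \frac{5}{-8}\right)^{2} = 6 + \left(\left(-5\right) \left(- \frac{1}{8}\right)\right)^{2} = 6 + \left(\frac{5}{8}\right)^{2} = 6 + \frac{25}{64} = \frac{409}{64} \approx 6.3906$)
$C = -1938$ ($C = - 34 \left(73 + \left(60 - 76\right)\right) = - 34 \left(73 - 16\right) = \left(-34\right) 57 = -1938$)
$468403 - \left(o + C\right) = 468403 - \left(\frac{409}{64} - 1938\right) = 468403 - - \frac{123623}{64} = 468403 + \frac{123623}{64} = \frac{30101415}{64}$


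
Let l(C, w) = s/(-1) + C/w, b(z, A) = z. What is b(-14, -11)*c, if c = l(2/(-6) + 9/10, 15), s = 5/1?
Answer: 15631/225 ≈ 69.471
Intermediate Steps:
s = 5 (s = 5*1 = 5)
l(C, w) = -5 + C/w (l(C, w) = 5/(-1) + C/w = 5*(-1) + C/w = -5 + C/w)
c = -2233/450 (c = -5 + (2/(-6) + 9/10)/15 = -5 + (2*(-⅙) + 9*(⅒))*(1/15) = -5 + (-⅓ + 9/10)*(1/15) = -5 + (17/30)*(1/15) = -5 + 17/450 = -2233/450 ≈ -4.9622)
b(-14, -11)*c = -14*(-2233/450) = 15631/225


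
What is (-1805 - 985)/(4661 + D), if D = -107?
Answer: -155/253 ≈ -0.61265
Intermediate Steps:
(-1805 - 985)/(4661 + D) = (-1805 - 985)/(4661 - 107) = -2790/4554 = -2790*1/4554 = -155/253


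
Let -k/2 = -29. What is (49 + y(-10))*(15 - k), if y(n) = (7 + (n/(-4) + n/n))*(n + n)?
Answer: 6923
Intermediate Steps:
k = 58 (k = -2*(-29) = 58)
y(n) = 2*n*(8 - n/4) (y(n) = (7 + (n*(-¼) + 1))*(2*n) = (7 + (-n/4 + 1))*(2*n) = (7 + (1 - n/4))*(2*n) = (8 - n/4)*(2*n) = 2*n*(8 - n/4))
(49 + y(-10))*(15 - k) = (49 + (½)*(-10)*(32 - 1*(-10)))*(15 - 1*58) = (49 + (½)*(-10)*(32 + 10))*(15 - 58) = (49 + (½)*(-10)*42)*(-43) = (49 - 210)*(-43) = -161*(-43) = 6923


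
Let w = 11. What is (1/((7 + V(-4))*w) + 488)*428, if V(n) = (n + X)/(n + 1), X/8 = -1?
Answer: 25272972/121 ≈ 2.0887e+5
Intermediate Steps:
X = -8 (X = 8*(-1) = -8)
V(n) = (-8 + n)/(1 + n) (V(n) = (n - 8)/(n + 1) = (-8 + n)/(1 + n))
(1/((7 + V(-4))*w) + 488)*428 = (1/((7 + (-8 - 4)/(1 - 4))*11) + 488)*428 = (1/((7 - 12/(-3))*11) + 488)*428 = (1/((7 - ⅓*(-12))*11) + 488)*428 = (1/((7 + 4)*11) + 488)*428 = (1/(11*11) + 488)*428 = (1/121 + 488)*428 = (59049/121)*428 = 25272972/121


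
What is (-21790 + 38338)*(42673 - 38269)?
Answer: 72877392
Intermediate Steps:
(-21790 + 38338)*(42673 - 38269) = 16548*4404 = 72877392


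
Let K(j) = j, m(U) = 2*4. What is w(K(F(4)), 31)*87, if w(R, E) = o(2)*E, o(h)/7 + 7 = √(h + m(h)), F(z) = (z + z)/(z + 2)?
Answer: -132153 + 18879*√10 ≈ -72452.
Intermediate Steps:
m(U) = 8
F(z) = 2*z/(2 + z) (F(z) = (2*z)/(2 + z) = 2*z/(2 + z))
o(h) = -49 + 7*√(8 + h) (o(h) = -49 + 7*√(h + 8) = -49 + 7*√(8 + h))
w(R, E) = E*(-49 + 7*√10) (w(R, E) = (-49 + 7*√(8 + 2))*E = (-49 + 7*√10)*E = E*(-49 + 7*√10))
w(K(F(4)), 31)*87 = (7*31*(-7 + √10))*87 = (-1519 + 217*√10)*87 = -132153 + 18879*√10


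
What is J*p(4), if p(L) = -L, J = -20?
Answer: 80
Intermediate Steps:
J*p(4) = -(-20)*4 = -20*(-4) = 80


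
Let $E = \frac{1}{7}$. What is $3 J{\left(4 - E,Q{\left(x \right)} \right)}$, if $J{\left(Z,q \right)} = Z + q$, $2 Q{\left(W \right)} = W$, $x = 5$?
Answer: $\frac{267}{14} \approx 19.071$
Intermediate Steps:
$Q{\left(W \right)} = \frac{W}{2}$
$E = \frac{1}{7} \approx 0.14286$
$3 J{\left(4 - E,Q{\left(x \right)} \right)} = 3 \left(\left(4 - \frac{1}{7}\right) + \frac{1}{2} \cdot 5\right) = 3 \left(\left(4 - \frac{1}{7}\right) + \frac{5}{2}\right) = 3 \left(\frac{27}{7} + \frac{5}{2}\right) = 3 \cdot \frac{89}{14} = \frac{267}{14}$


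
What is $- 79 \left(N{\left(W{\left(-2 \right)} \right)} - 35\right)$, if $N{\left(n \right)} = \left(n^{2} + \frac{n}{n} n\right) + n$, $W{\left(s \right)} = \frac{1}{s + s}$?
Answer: $\frac{44793}{16} \approx 2799.6$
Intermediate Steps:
$W{\left(s \right)} = \frac{1}{2 s}$
$N{\left(n \right)} = n^{2} + 2 n$ ($N{\left(n \right)} = \left(n^{2} + 1 n\right) + n = \left(n^{2} + n\right) + n = \left(n + n^{2}\right) + n = n^{2} + 2 n$)
$- 79 \left(N{\left(W{\left(-2 \right)} \right)} - 35\right) = - 79 \left(\frac{1}{2 \left(-2\right)} \left(2 + \frac{1}{2 \left(-2\right)}\right) - 35\right) = - 79 \left(\frac{1}{2} \left(- \frac{1}{2}\right) \left(2 + \frac{1}{2} \left(- \frac{1}{2}\right)\right) - 35\right) = - 79 \left(- \frac{2 - \frac{1}{4}}{4} - 35\right) = - 79 \left(\left(- \frac{1}{4}\right) \frac{7}{4} - 35\right) = - 79 \left(- \frac{7}{16} - 35\right) = \left(-79\right) \left(- \frac{567}{16}\right) = \frac{44793}{16}$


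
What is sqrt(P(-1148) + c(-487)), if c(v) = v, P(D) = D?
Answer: I*sqrt(1635) ≈ 40.435*I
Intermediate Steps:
sqrt(P(-1148) + c(-487)) = sqrt(-1148 - 487) = sqrt(-1635) = I*sqrt(1635)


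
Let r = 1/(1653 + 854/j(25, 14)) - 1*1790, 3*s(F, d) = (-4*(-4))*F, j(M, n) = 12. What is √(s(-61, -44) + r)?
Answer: 2*I*√509356909830/31035 ≈ 45.993*I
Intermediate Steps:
s(F, d) = 16*F/3 (s(F, d) = ((-4*(-4))*F)/3 = (16*F)/3 = 16*F/3)
r = -18517544/10345 (r = 1/(1653 + 854/12) - 1*1790 = 1/(1653 + 854*(1/12)) - 1790 = 1/(1653 + 427/6) - 1790 = 1/(10345/6) - 1790 = 6/10345 - 1790 = -18517544/10345 ≈ -1790.0)
√(s(-61, -44) + r) = √((16/3)*(-61) - 18517544/10345) = √(-976/3 - 18517544/10345) = √(-65649352/31035) = 2*I*√509356909830/31035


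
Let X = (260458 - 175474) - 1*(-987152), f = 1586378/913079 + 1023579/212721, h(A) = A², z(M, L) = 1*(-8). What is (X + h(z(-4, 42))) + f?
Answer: 69418611284014693/64743692653 ≈ 1.0722e+6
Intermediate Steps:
z(M, L) = -8
f = 424021468093/64743692653 (f = 1586378*(1/913079) + 1023579*(1/212721) = 1586378/913079 + 341193/70907 = 424021468093/64743692653 ≈ 6.5492)
X = 1072136 (X = 84984 + 987152 = 1072136)
(X + h(z(-4, 42))) + f = (1072136 + (-8)²) + 424021468093/64743692653 = (1072136 + 64) + 424021468093/64743692653 = 1072200 + 424021468093/64743692653 = 69418611284014693/64743692653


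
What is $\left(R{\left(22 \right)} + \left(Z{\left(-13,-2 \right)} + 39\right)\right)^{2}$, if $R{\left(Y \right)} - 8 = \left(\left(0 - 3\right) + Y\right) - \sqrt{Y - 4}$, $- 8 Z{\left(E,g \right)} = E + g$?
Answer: $\frac{296001}{64} - \frac{1629 \sqrt{2}}{4} \approx 4049.1$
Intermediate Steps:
$Z{\left(E,g \right)} = - \frac{E}{8} - \frac{g}{8}$ ($Z{\left(E,g \right)} = - \frac{E + g}{8} = - \frac{E}{8} - \frac{g}{8}$)
$R{\left(Y \right)} = 5 + Y - \sqrt{-4 + Y}$ ($R{\left(Y \right)} = 8 - \left(3 + \sqrt{Y - 4} - Y\right) = 8 - \left(3 + \sqrt{-4 + Y} - Y\right) = 5 + Y - \sqrt{-4 + Y}$)
$\left(R{\left(22 \right)} + \left(Z{\left(-13,-2 \right)} + 39\right)\right)^{2} = \left(\left(5 + 22 - \sqrt{-4 + 22}\right) + \left(\left(\left(- \frac{1}{8}\right) \left(-13\right) - - \frac{1}{4}\right) + 39\right)\right)^{2} = \left(\left(5 + 22 - \sqrt{18}\right) + \left(\left(\frac{13}{8} + \frac{1}{4}\right) + 39\right)\right)^{2} = \left(\left(5 + 22 - 3 \sqrt{2}\right) + \left(\frac{15}{8} + 39\right)\right)^{2} = \left(\left(5 + 22 - 3 \sqrt{2}\right) + \frac{327}{8}\right)^{2} = \left(\left(27 - 3 \sqrt{2}\right) + \frac{327}{8}\right)^{2} = \left(\frac{543}{8} - 3 \sqrt{2}\right)^{2}$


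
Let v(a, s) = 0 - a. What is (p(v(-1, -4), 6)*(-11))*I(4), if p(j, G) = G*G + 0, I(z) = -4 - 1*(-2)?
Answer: 792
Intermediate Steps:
v(a, s) = -a
I(z) = -2 (I(z) = -4 + 2 = -2)
p(j, G) = G**2 (p(j, G) = G**2 + 0 = G**2)
(p(v(-1, -4), 6)*(-11))*I(4) = (6**2*(-11))*(-2) = (36*(-11))*(-2) = -396*(-2) = 792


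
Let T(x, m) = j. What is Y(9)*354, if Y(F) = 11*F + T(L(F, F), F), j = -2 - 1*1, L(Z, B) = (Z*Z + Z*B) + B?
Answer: 33984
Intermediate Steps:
L(Z, B) = B + Z**2 + B*Z (L(Z, B) = (Z**2 + B*Z) + B = B + Z**2 + B*Z)
j = -3 (j = -2 - 1 = -3)
T(x, m) = -3
Y(F) = -3 + 11*F (Y(F) = 11*F - 3 = -3 + 11*F)
Y(9)*354 = (-3 + 11*9)*354 = (-3 + 99)*354 = 96*354 = 33984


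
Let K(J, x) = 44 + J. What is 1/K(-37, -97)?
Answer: ⅐ ≈ 0.14286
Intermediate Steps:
1/K(-37, -97) = 1/(44 - 37) = 1/7 = ⅐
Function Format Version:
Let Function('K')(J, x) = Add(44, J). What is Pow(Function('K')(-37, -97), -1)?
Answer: Rational(1, 7) ≈ 0.14286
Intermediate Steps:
Pow(Function('K')(-37, -97), -1) = Pow(Add(44, -37), -1) = Pow(7, -1) = Rational(1, 7)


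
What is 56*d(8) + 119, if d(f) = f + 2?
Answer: 679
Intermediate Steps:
d(f) = 2 + f
56*d(8) + 119 = 56*(2 + 8) + 119 = 56*10 + 119 = 560 + 119 = 679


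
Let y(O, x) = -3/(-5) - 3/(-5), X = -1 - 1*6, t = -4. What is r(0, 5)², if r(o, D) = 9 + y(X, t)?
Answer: 2601/25 ≈ 104.04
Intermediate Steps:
X = -7 (X = -1 - 6 = -7)
y(O, x) = 6/5 (y(O, x) = -3*(-⅕) - 3*(-⅕) = ⅗ + ⅗ = 6/5)
r(o, D) = 51/5 (r(o, D) = 9 + 6/5 = 51/5)
r(0, 5)² = (51/5)² = 2601/25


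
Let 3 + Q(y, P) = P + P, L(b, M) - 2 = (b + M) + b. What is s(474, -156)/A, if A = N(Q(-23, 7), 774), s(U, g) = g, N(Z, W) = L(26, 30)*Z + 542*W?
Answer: -13/35036 ≈ -0.00037105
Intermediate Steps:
L(b, M) = 2 + M + 2*b (L(b, M) = 2 + ((b + M) + b) = 2 + ((M + b) + b) = 2 + (M + 2*b) = 2 + M + 2*b)
Q(y, P) = -3 + 2*P (Q(y, P) = -3 + (P + P) = -3 + 2*P)
N(Z, W) = 84*Z + 542*W (N(Z, W) = (2 + 30 + 2*26)*Z + 542*W = (2 + 30 + 52)*Z + 542*W = 84*Z + 542*W)
A = 420432 (A = 84*(-3 + 2*7) + 542*774 = 84*(-3 + 14) + 419508 = 84*11 + 419508 = 924 + 419508 = 420432)
s(474, -156)/A = -156/420432 = -156*1/420432 = -13/35036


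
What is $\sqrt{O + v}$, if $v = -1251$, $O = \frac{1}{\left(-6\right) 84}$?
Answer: $\frac{i \sqrt{8827070}}{84} \approx 35.37 i$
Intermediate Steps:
$O = - \frac{1}{504}$ ($O = \frac{1}{-504} = - \frac{1}{504} \approx -0.0019841$)
$\sqrt{O + v} = \sqrt{- \frac{1}{504} - 1251} = \sqrt{- \frac{630505}{504}} = \frac{i \sqrt{8827070}}{84}$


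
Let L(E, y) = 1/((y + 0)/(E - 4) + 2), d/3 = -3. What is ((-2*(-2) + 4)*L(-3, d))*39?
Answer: 2184/23 ≈ 94.957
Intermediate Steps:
d = -9 (d = 3*(-3) = -9)
L(E, y) = 1/(2 + y/(-4 + E)) (L(E, y) = 1/(y/(-4 + E) + 2) = 1/(2 + y/(-4 + E)))
((-2*(-2) + 4)*L(-3, d))*39 = ((-2*(-2) + 4)*((-4 - 3)/(-8 - 9 + 2*(-3))))*39 = ((4 + 4)*(-7/(-8 - 9 - 6)))*39 = (8*(-7/(-23)))*39 = (8*(-1/23*(-7)))*39 = (8*(7/23))*39 = (56/23)*39 = 2184/23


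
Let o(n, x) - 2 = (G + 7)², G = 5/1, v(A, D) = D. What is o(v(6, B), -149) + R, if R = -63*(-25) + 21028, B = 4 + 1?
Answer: 22749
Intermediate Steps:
B = 5
G = 5 (G = 5*1 = 5)
o(n, x) = 146 (o(n, x) = 2 + (5 + 7)² = 2 + 12² = 2 + 144 = 146)
R = 22603 (R = 1575 + 21028 = 22603)
o(v(6, B), -149) + R = 146 + 22603 = 22749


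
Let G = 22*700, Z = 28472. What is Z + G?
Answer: 43872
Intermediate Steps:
G = 15400
Z + G = 28472 + 15400 = 43872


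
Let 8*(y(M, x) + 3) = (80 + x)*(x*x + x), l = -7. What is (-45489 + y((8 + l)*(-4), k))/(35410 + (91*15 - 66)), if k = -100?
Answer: -70242/36709 ≈ -1.9135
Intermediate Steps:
y(M, x) = -3 + (80 + x)*(x + x²)/8 (y(M, x) = -3 + ((80 + x)*(x*x + x))/8 = -3 + ((80 + x)*(x² + x))/8 = -3 + ((80 + x)*(x + x²))/8 = -3 + (80 + x)*(x + x²)/8)
(-45489 + y((8 + l)*(-4), k))/(35410 + (91*15 - 66)) = (-45489 + (-3 + 10*(-100) + (⅛)*(-100)³ + (81/8)*(-100)²))/(35410 + (91*15 - 66)) = (-45489 + (-3 - 1000 + (⅛)*(-1000000) + (81/8)*10000))/(35410 + (1365 - 66)) = (-45489 + (-3 - 1000 - 125000 + 101250))/(35410 + 1299) = (-45489 - 24753)/36709 = -70242*1/36709 = -70242/36709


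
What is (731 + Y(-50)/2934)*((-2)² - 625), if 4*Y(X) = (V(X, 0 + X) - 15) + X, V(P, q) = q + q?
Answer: -591940719/1304 ≈ -4.5394e+5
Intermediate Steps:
V(P, q) = 2*q
Y(X) = -15/4 + 3*X/4 (Y(X) = ((2*(0 + X) - 15) + X)/4 = ((2*X - 15) + X)/4 = ((-15 + 2*X) + X)/4 = (-15 + 3*X)/4 = -15/4 + 3*X/4)
(731 + Y(-50)/2934)*((-2)² - 625) = (731 + (-15/4 + (¾)*(-50))/2934)*((-2)² - 625) = (731 + (-15/4 - 75/2)*(1/2934))*(4 - 625) = (731 - 165/4*1/2934)*(-621) = (731 - 55/3912)*(-621) = (2859617/3912)*(-621) = -591940719/1304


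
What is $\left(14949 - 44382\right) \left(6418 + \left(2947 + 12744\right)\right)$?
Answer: $-650734197$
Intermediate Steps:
$\left(14949 - 44382\right) \left(6418 + \left(2947 + 12744\right)\right) = - 29433 \left(6418 + 15691\right) = \left(-29433\right) 22109 = -650734197$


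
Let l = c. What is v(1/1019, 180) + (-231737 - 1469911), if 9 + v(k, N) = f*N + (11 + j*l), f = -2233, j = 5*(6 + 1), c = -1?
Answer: -2103621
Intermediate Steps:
l = -1
j = 35 (j = 5*7 = 35)
v(k, N) = -33 - 2233*N (v(k, N) = -9 + (-2233*N + (11 + 35*(-1))) = -9 + (-2233*N + (11 - 35)) = -9 + (-2233*N - 24) = -9 + (-24 - 2233*N) = -33 - 2233*N)
v(1/1019, 180) + (-231737 - 1469911) = (-33 - 2233*180) + (-231737 - 1469911) = (-33 - 401940) - 1701648 = -401973 - 1701648 = -2103621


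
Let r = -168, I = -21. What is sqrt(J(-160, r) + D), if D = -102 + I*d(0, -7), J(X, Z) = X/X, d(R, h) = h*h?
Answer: I*sqrt(1130) ≈ 33.615*I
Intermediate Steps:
d(R, h) = h**2
J(X, Z) = 1
D = -1131 (D = -102 - 21*(-7)**2 = -102 - 21*49 = -102 - 1029 = -1131)
sqrt(J(-160, r) + D) = sqrt(1 - 1131) = sqrt(-1130) = I*sqrt(1130)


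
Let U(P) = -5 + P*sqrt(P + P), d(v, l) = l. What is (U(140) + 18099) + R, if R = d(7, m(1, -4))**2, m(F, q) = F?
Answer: 18095 + 280*sqrt(70) ≈ 20438.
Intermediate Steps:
R = 1 (R = 1**2 = 1)
U(P) = -5 + sqrt(2)*P**(3/2) (U(P) = -5 + P*sqrt(2*P) = -5 + P*(sqrt(2)*sqrt(P)) = -5 + sqrt(2)*P**(3/2))
(U(140) + 18099) + R = ((-5 + sqrt(2)*140**(3/2)) + 18099) + 1 = ((-5 + sqrt(2)*(280*sqrt(35))) + 18099) + 1 = ((-5 + 280*sqrt(70)) + 18099) + 1 = (18094 + 280*sqrt(70)) + 1 = 18095 + 280*sqrt(70)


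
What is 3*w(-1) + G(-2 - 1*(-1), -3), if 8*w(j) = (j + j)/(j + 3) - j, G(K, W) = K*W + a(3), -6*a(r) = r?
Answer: 5/2 ≈ 2.5000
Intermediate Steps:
a(r) = -r/6
G(K, W) = -½ + K*W (G(K, W) = K*W - ⅙*3 = K*W - ½ = -½ + K*W)
w(j) = -j/8 + j/(4*(3 + j)) (w(j) = ((j + j)/(j + 3) - j)/8 = ((2*j)/(3 + j) - j)/8 = (2*j/(3 + j) - j)/8 = (-j + 2*j/(3 + j))/8 = -j/8 + j/(4*(3 + j)))
3*w(-1) + G(-2 - 1*(-1), -3) = 3*(-1*(-1)*(1 - 1)/(24 + 8*(-1))) + (-½ + (-2 - 1*(-1))*(-3)) = 3*(-1*(-1)*0/(24 - 8)) + (-½ + (-2 + 1)*(-3)) = 3*(-1*(-1)*0/16) + (-½ - 1*(-3)) = 3*(-1*(-1)*1/16*0) + (-½ + 3) = 3*0 + 5/2 = 0 + 5/2 = 5/2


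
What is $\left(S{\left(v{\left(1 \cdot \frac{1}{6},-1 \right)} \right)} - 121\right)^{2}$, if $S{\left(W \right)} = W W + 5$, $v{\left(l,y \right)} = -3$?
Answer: $11449$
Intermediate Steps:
$S{\left(W \right)} = 5 + W^{2}$ ($S{\left(W \right)} = W^{2} + 5 = 5 + W^{2}$)
$\left(S{\left(v{\left(1 \cdot \frac{1}{6},-1 \right)} \right)} - 121\right)^{2} = \left(\left(5 + \left(-3\right)^{2}\right) - 121\right)^{2} = \left(\left(5 + 9\right) - 121\right)^{2} = \left(14 - 121\right)^{2} = \left(-107\right)^{2} = 11449$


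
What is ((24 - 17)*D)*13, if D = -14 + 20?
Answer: 546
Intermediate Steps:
D = 6
((24 - 17)*D)*13 = ((24 - 17)*6)*13 = (7*6)*13 = 42*13 = 546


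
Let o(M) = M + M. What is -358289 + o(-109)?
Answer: -358507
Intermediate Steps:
o(M) = 2*M
-358289 + o(-109) = -358289 + 2*(-109) = -358289 - 218 = -358507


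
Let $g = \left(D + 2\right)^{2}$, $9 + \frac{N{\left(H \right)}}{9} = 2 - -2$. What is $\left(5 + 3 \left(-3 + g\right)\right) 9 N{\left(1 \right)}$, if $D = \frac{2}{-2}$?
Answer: $405$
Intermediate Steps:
$N{\left(H \right)} = -45$ ($N{\left(H \right)} = -81 + 9 \left(2 - -2\right) = -81 + 9 \left(2 + 2\right) = -81 + 9 \cdot 4 = -81 + 36 = -45$)
$D = -1$ ($D = 2 \left(- \frac{1}{2}\right) = -1$)
$g = 1$ ($g = \left(-1 + 2\right)^{2} = 1^{2} = 1$)
$\left(5 + 3 \left(-3 + g\right)\right) 9 N{\left(1 \right)} = \left(5 + 3 \left(-3 + 1\right)\right) 9 \left(-45\right) = \left(5 + 3 \left(-2\right)\right) 9 \left(-45\right) = \left(5 - 6\right) 9 \left(-45\right) = \left(-1\right) 9 \left(-45\right) = \left(-9\right) \left(-45\right) = 405$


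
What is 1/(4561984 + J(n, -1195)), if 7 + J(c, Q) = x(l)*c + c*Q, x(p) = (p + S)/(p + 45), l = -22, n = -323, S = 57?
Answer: 23/113791821 ≈ 2.0212e-7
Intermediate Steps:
x(p) = (57 + p)/(45 + p) (x(p) = (p + 57)/(p + 45) = (57 + p)/(45 + p))
J(c, Q) = -7 + 35*c/23 + Q*c (J(c, Q) = -7 + (((57 - 22)/(45 - 22))*c + c*Q) = -7 + ((35/23)*c + Q*c) = -7 + (((1/23)*35)*c + Q*c) = -7 + (35*c/23 + Q*c) = -7 + 35*c/23 + Q*c)
1/(4561984 + J(n, -1195)) = 1/(4561984 + (-7 + (35/23)*(-323) - 1195*(-323))) = 1/(4561984 + (-7 - 11305/23 + 385985)) = 1/(4561984 + 8866189/23) = 1/(113791821/23) = 23/113791821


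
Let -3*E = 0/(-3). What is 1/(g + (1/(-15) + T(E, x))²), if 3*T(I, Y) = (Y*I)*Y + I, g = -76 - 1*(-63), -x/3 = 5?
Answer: -225/2924 ≈ -0.076949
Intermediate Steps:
x = -15 (x = -3*5 = -15)
E = 0 (E = -0/(-3) = -0*(-1)/3 = -⅓*0 = 0)
g = -13 (g = -76 + 63 = -13)
T(I, Y) = I/3 + I*Y²/3 (T(I, Y) = ((Y*I)*Y + I)/3 = ((I*Y)*Y + I)/3 = (I*Y² + I)/3 = (I + I*Y²)/3 = I/3 + I*Y²/3)
1/(g + (1/(-15) + T(E, x))²) = 1/(-13 + (1/(-15) + (⅓)*0*(1 + (-15)²))²) = 1/(-13 + (1*(-1/15) + (⅓)*0*(1 + 225))²) = 1/(-13 + (-1/15 + (⅓)*0*226)²) = 1/(-13 + (-1/15 + 0)²) = 1/(-13 + (-1/15)²) = 1/(-13 + 1/225) = 1/(-2924/225) = -225/2924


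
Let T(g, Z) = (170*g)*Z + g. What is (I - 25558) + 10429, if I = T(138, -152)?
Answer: -3580911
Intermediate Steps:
T(g, Z) = g + 170*Z*g (T(g, Z) = 170*Z*g + g = g + 170*Z*g)
I = -3565782 (I = 138*(1 + 170*(-152)) = 138*(1 - 25840) = 138*(-25839) = -3565782)
(I - 25558) + 10429 = (-3565782 - 25558) + 10429 = -3591340 + 10429 = -3580911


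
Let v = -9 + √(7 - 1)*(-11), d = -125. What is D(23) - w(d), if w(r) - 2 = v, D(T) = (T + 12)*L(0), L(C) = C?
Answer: 7 + 11*√6 ≈ 33.944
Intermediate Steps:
D(T) = 0 (D(T) = (T + 12)*0 = (12 + T)*0 = 0)
v = -9 - 11*√6 (v = -9 + √6*(-11) = -9 - 11*√6 ≈ -35.944)
w(r) = -7 - 11*√6 (w(r) = 2 + (-9 - 11*√6) = -7 - 11*√6)
D(23) - w(d) = 0 - (-7 - 11*√6) = 0 + (7 + 11*√6) = 7 + 11*√6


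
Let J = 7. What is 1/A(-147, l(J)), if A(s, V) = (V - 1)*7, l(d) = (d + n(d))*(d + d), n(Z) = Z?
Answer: 1/1365 ≈ 0.00073260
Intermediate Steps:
l(d) = 4*d² (l(d) = (d + d)*(d + d) = (2*d)*(2*d) = 4*d²)
A(s, V) = -7 + 7*V (A(s, V) = (-1 + V)*7 = -7 + 7*V)
1/A(-147, l(J)) = 1/(-7 + 7*(4*7²)) = 1/(-7 + 7*(4*49)) = 1/(-7 + 7*196) = 1/(-7 + 1372) = 1/1365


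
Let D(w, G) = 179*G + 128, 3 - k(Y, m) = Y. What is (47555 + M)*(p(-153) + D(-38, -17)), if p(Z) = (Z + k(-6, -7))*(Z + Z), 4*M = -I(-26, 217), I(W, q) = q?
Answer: 7818433447/4 ≈ 1.9546e+9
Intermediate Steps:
k(Y, m) = 3 - Y
D(w, G) = 128 + 179*G
M = -217/4 (M = (-1*217)/4 = (1/4)*(-217) = -217/4 ≈ -54.250)
p(Z) = 2*Z*(9 + Z) (p(Z) = (Z + (3 - 1*(-6)))*(Z + Z) = (Z + (3 + 6))*(2*Z) = (Z + 9)*(2*Z) = (9 + Z)*(2*Z) = 2*Z*(9 + Z))
(47555 + M)*(p(-153) + D(-38, -17)) = (47555 - 217/4)*(2*(-153)*(9 - 153) + (128 + 179*(-17))) = 190003*(2*(-153)*(-144) + (128 - 3043))/4 = 190003*(44064 - 2915)/4 = (190003/4)*41149 = 7818433447/4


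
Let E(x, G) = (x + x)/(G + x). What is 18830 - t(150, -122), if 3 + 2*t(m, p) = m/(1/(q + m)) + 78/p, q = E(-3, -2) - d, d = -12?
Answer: 402101/61 ≈ 6591.8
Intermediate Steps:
E(x, G) = 2*x/(G + x) (E(x, G) = (2*x)/(G + x) = 2*x/(G + x))
q = 66/5 (q = 2*(-3)/(-2 - 3) - 1*(-12) = 2*(-3)/(-5) + 12 = 2*(-3)*(-1/5) + 12 = 6/5 + 12 = 66/5 ≈ 13.200)
t(m, p) = -3/2 + 39/p + m*(66/5 + m)/2 (t(m, p) = -3/2 + (m/(1/(66/5 + m)) + 78/p)/2 = -3/2 + (m*(66/5 + m) + 78/p)/2 = -3/2 + (78/p + m*(66/5 + m))/2 = -3/2 + (39/p + m*(66/5 + m)/2) = -3/2 + 39/p + m*(66/5 + m)/2)
18830 - t(150, -122) = 18830 - (390 - 122*(-15 + 5*150**2 + 66*150))/(10*(-122)) = 18830 - (-1)*(390 - 122*(-15 + 5*22500 + 9900))/(10*122) = 18830 - (-1)*(390 - 122*(-15 + 112500 + 9900))/(10*122) = 18830 - (-1)*(390 - 122*122385)/(10*122) = 18830 - (-1)*(390 - 14930970)/(10*122) = 18830 - (-1)*(-14930580)/(10*122) = 18830 - 1*746529/61 = 18830 - 746529/61 = 402101/61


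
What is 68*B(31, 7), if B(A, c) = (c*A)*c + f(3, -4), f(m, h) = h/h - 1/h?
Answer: 103377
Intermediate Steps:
f(m, h) = 1 - 1/h
B(A, c) = 5/4 + A*c**2 (B(A, c) = (c*A)*c + (-1 - 4)/(-4) = (A*c)*c - 1/4*(-5) = A*c**2 + 5/4 = 5/4 + A*c**2)
68*B(31, 7) = 68*(5/4 + 31*7**2) = 68*(5/4 + 31*49) = 68*(5/4 + 1519) = 68*(6081/4) = 103377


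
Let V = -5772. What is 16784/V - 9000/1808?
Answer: -2571671/326118 ≈ -7.8857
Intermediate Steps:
16784/V - 9000/1808 = 16784/(-5772) - 9000/1808 = 16784*(-1/5772) - 9000*1/1808 = -4196/1443 - 1125/226 = -2571671/326118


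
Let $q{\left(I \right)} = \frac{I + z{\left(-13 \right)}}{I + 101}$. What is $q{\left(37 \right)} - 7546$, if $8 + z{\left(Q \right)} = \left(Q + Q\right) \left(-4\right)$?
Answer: $- \frac{1041215}{138} \approx -7545.0$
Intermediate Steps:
$z{\left(Q \right)} = -8 - 8 Q$ ($z{\left(Q \right)} = -8 + \left(Q + Q\right) \left(-4\right) = -8 + 2 Q \left(-4\right) = -8 - 8 Q$)
$q{\left(I \right)} = \frac{96 + I}{101 + I}$ ($q{\left(I \right)} = \frac{I - -96}{I + 101} = \frac{I + \left(-8 + 104\right)}{101 + I} = \frac{I + 96}{101 + I} = \frac{96 + I}{101 + I}$)
$q{\left(37 \right)} - 7546 = \frac{96 + 37}{101 + 37} - 7546 = \frac{1}{138} \cdot 133 - 7546 = \frac{133}{138} - 7546 = - \frac{1041215}{138}$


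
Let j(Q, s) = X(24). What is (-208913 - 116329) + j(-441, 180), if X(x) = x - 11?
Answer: -325229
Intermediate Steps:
X(x) = -11 + x
j(Q, s) = 13 (j(Q, s) = -11 + 24 = 13)
(-208913 - 116329) + j(-441, 180) = (-208913 - 116329) + 13 = -325242 + 13 = -325229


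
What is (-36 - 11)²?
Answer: 2209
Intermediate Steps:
(-36 - 11)² = (-47)² = 2209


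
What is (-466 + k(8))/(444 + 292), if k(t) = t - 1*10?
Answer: -117/184 ≈ -0.63587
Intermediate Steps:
k(t) = -10 + t (k(t) = t - 10 = -10 + t)
(-466 + k(8))/(444 + 292) = (-466 + (-10 + 8))/(444 + 292) = (-466 - 2)/736 = -468*1/736 = -117/184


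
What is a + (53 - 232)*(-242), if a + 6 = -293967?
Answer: -250655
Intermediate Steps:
a = -293973 (a = -6 - 293967 = -293973)
a + (53 - 232)*(-242) = -293973 + (53 - 232)*(-242) = -293973 - 179*(-242) = -293973 + 43318 = -250655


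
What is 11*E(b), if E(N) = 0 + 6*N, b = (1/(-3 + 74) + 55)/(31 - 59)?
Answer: -9207/71 ≈ -129.68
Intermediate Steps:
b = -279/142 (b = (1/71 + 55)/(-28) = (1/71 + 55)*(-1/28) = (3906/71)*(-1/28) = -279/142 ≈ -1.9648)
E(N) = 6*N
11*E(b) = 11*(6*(-279/142)) = 11*(-837/71) = -9207/71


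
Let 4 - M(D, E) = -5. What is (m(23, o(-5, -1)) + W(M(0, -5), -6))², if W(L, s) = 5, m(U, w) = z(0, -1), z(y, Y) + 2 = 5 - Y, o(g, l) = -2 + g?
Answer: 81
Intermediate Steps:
M(D, E) = 9 (M(D, E) = 4 - 1*(-5) = 4 + 5 = 9)
z(y, Y) = 3 - Y (z(y, Y) = -2 + (5 - Y) = 3 - Y)
m(U, w) = 4 (m(U, w) = 3 - 1*(-1) = 3 + 1 = 4)
(m(23, o(-5, -1)) + W(M(0, -5), -6))² = (4 + 5)² = 9² = 81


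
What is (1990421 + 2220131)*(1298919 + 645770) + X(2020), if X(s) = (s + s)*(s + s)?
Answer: 8188230479928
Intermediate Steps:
X(s) = 4*s² (X(s) = (2*s)*(2*s) = 4*s²)
(1990421 + 2220131)*(1298919 + 645770) + X(2020) = (1990421 + 2220131)*(1298919 + 645770) + 4*2020² = 4210552*1944689 + 4*4080400 = 8188214158328 + 16321600 = 8188230479928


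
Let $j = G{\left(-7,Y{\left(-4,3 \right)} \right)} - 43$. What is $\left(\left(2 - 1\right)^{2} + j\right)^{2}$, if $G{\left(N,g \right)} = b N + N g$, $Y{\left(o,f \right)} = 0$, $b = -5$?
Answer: $49$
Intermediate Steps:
$G{\left(N,g \right)} = - 5 N + N g$
$j = -8$ ($j = - 7 \left(-5 + 0\right) - 43 = \left(-7\right) \left(-5\right) - 43 = 35 - 43 = -8$)
$\left(\left(2 - 1\right)^{2} + j\right)^{2} = \left(\left(2 - 1\right)^{2} - 8\right)^{2} = \left(1^{2} - 8\right)^{2} = \left(1 - 8\right)^{2} = \left(-7\right)^{2} = 49$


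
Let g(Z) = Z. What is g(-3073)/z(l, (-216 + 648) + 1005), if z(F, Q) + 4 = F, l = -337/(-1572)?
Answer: 4830756/5951 ≈ 811.75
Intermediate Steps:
l = 337/1572 (l = -337*(-1/1572) = 337/1572 ≈ 0.21438)
z(F, Q) = -4 + F
g(-3073)/z(l, (-216 + 648) + 1005) = -3073/(-4 + 337/1572) = -3073/(-5951/1572) = -3073*(-1572/5951) = 4830756/5951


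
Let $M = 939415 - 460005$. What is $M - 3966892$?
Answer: $-3487482$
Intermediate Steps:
$M = 479410$ ($M = 939415 - 460005 = 479410$)
$M - 3966892 = 479410 - 3966892 = -3487482$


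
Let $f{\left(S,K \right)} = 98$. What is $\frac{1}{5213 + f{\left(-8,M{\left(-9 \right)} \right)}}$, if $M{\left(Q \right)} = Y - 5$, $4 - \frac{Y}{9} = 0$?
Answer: $\frac{1}{5311} \approx 0.00018829$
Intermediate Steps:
$Y = 36$ ($Y = 36 - 0 = 36 + 0 = 36$)
$M{\left(Q \right)} = 31$ ($M{\left(Q \right)} = 36 - 5 = 31$)
$\frac{1}{5213 + f{\left(-8,M{\left(-9 \right)} \right)}} = \frac{1}{5213 + 98} = \frac{1}{5311}$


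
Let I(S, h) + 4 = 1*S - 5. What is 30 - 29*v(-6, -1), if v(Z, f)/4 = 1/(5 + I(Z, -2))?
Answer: 208/5 ≈ 41.600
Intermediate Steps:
I(S, h) = -9 + S (I(S, h) = -4 + (1*S - 5) = -4 + (S - 5) = -4 + (-5 + S) = -9 + S)
v(Z, f) = 4/(-4 + Z) (v(Z, f) = 4/(5 + (-9 + Z)) = 4/(-4 + Z))
30 - 29*v(-6, -1) = 30 - 116/(-4 - 6) = 30 - 116/(-10) = 30 - 116*(-1)/10 = 30 - 29*(-⅖) = 30 + 58/5 = 208/5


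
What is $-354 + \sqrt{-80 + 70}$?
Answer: $-354 + i \sqrt{10} \approx -354.0 + 3.1623 i$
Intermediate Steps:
$-354 + \sqrt{-80 + 70} = -354 + \sqrt{-10} = -354 + i \sqrt{10}$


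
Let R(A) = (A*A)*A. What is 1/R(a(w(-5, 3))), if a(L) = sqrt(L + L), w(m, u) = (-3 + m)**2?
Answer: sqrt(2)/2048 ≈ 0.00069053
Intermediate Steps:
a(L) = sqrt(2)*sqrt(L) (a(L) = sqrt(2*L) = sqrt(2)*sqrt(L))
R(A) = A**3 (R(A) = A**2*A = A**3)
1/R(a(w(-5, 3))) = 1/((sqrt(2)*sqrt((-3 - 5)**2))**3) = 1/((sqrt(2)*sqrt((-8)**2))**3) = 1/((sqrt(2)*sqrt(64))**3) = 1/((sqrt(2)*8)**3) = 1/((8*sqrt(2))**3) = 1/(1024*sqrt(2)) = sqrt(2)/2048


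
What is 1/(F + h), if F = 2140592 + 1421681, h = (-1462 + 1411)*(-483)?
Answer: 1/3586906 ≈ 2.7879e-7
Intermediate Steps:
h = 24633 (h = -51*(-483) = 24633)
F = 3562273
1/(F + h) = 1/(3562273 + 24633) = 1/3586906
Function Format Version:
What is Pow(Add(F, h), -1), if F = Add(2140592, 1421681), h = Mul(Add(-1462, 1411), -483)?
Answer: Rational(1, 3586906) ≈ 2.7879e-7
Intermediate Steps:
h = 24633 (h = Mul(-51, -483) = 24633)
F = 3562273
Pow(Add(F, h), -1) = Pow(Add(3562273, 24633), -1) = Pow(3586906, -1) = Rational(1, 3586906)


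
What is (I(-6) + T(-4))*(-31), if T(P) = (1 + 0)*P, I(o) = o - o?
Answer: 124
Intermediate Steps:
I(o) = 0
T(P) = P (T(P) = 1*P = P)
(I(-6) + T(-4))*(-31) = (0 - 4)*(-31) = -4*(-31) = 124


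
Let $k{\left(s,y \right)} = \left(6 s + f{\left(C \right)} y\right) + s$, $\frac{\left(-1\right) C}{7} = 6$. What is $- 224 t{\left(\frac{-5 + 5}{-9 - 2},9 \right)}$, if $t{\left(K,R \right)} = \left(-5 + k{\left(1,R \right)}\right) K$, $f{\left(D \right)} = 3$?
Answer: $0$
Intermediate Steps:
$C = -42$ ($C = \left(-7\right) 6 = -42$)
$k{\left(s,y \right)} = 3 y + 7 s$ ($k{\left(s,y \right)} = \left(6 s + 3 y\right) + s = \left(3 y + 6 s\right) + s = 3 y + 7 s$)
$t{\left(K,R \right)} = K \left(2 + 3 R\right)$ ($t{\left(K,R \right)} = \left(-5 + \left(3 R + 7 \cdot 1\right)\right) K = \left(-5 + \left(3 R + 7\right)\right) K = \left(-5 + \left(7 + 3 R\right)\right) K = \left(2 + 3 R\right) K = K \left(2 + 3 R\right)$)
$- 224 t{\left(\frac{-5 + 5}{-9 - 2},9 \right)} = - 224 \frac{-5 + 5}{-9 - 2} \left(2 + 3 \cdot 9\right) = - 224 \frac{0}{-11} \left(2 + 27\right) = - 224 \cdot 0 \left(- \frac{1}{11}\right) 29 = - 224 \cdot 0 \cdot 29 = \left(-224\right) 0 = 0$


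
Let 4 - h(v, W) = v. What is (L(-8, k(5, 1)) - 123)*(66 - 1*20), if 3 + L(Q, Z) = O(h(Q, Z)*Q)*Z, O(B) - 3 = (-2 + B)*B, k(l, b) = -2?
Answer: -871608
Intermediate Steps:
h(v, W) = 4 - v
O(B) = 3 + B*(-2 + B) (O(B) = 3 + (-2 + B)*B = 3 + B*(-2 + B))
L(Q, Z) = -3 + Z*(3 + Q**2*(4 - Q)**2 - 2*Q*(4 - Q)) (L(Q, Z) = -3 + (3 + ((4 - Q)*Q)**2 - 2*(4 - Q)*Q)*Z = -3 + (3 + (Q*(4 - Q))**2 - 2*Q*(4 - Q))*Z = -3 + (3 + Q**2*(4 - Q)**2 - 2*Q*(4 - Q))*Z = -3 + Z*(3 + Q**2*(4 - Q)**2 - 2*Q*(4 - Q)))
(L(-8, k(5, 1)) - 123)*(66 - 1*20) = ((-3 - 2*(3 + (-8)**2*(-4 - 8)**2 + 2*(-8)*(-4 - 8))) - 123)*(66 - 1*20) = ((-3 - 2*(3 + 64*(-12)**2 + 2*(-8)*(-12))) - 123)*(66 - 20) = ((-3 - 2*(3 + 64*144 + 192)) - 123)*46 = ((-3 - 2*(3 + 9216 + 192)) - 123)*46 = ((-3 - 2*9411) - 123)*46 = ((-3 - 18822) - 123)*46 = (-18825 - 123)*46 = -18948*46 = -871608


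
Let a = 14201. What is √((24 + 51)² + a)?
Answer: √19826 ≈ 140.80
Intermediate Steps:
√((24 + 51)² + a) = √((24 + 51)² + 14201) = √(75² + 14201) = √(5625 + 14201) = √19826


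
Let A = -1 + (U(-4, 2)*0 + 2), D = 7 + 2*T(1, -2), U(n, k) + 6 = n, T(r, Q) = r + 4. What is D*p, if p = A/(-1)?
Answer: -17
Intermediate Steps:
T(r, Q) = 4 + r
U(n, k) = -6 + n
D = 17 (D = 7 + 2*(4 + 1) = 7 + 2*5 = 7 + 10 = 17)
A = 1 (A = -1 + ((-6 - 4)*0 + 2) = -1 + (-10*0 + 2) = -1 + (0 + 2) = -1 + 2 = 1)
p = -1 (p = 1/(-1) = 1*(-1) = -1)
D*p = 17*(-1) = -17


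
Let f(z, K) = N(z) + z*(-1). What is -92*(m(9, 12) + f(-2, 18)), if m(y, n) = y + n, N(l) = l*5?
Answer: -1196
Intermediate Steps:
N(l) = 5*l
f(z, K) = 4*z (f(z, K) = 5*z + z*(-1) = 5*z - z = 4*z)
m(y, n) = n + y
-92*(m(9, 12) + f(-2, 18)) = -92*((12 + 9) + 4*(-2)) = -92*(21 - 8) = -92*13 = -1196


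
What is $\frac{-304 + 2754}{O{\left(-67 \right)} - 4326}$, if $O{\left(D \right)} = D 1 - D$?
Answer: $- \frac{175}{309} \approx -0.56634$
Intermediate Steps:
$O{\left(D \right)} = 0$ ($O{\left(D \right)} = D - D = 0$)
$\frac{-304 + 2754}{O{\left(-67 \right)} - 4326} = \frac{-304 + 2754}{0 - 4326} = \frac{2450}{0 - 4326} = \frac{2450}{-4326} = 2450 \left(- \frac{1}{4326}\right) = - \frac{175}{309}$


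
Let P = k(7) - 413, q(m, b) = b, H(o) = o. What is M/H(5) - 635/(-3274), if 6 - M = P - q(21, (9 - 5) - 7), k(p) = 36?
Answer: 249459/3274 ≈ 76.194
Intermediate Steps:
P = -377 (P = 36 - 413 = -377)
M = 380 (M = 6 - (-377 - ((9 - 5) - 7)) = 6 - (-377 - (4 - 7)) = 6 - (-377 - 1*(-3)) = 6 - (-377 + 3) = 6 - 1*(-374) = 6 + 374 = 380)
M/H(5) - 635/(-3274) = 380/5 - 635/(-3274) = 380*(⅕) - 635*(-1/3274) = 76 + 635/3274 = 249459/3274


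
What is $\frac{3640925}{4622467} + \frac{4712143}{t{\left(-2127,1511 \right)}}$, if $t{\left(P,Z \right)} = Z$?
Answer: $\frac{21787226954456}{6984547637} \approx 3119.3$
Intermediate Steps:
$\frac{3640925}{4622467} + \frac{4712143}{t{\left(-2127,1511 \right)}} = \frac{3640925}{4622467} + \frac{4712143}{1511} = \frac{21787226954456}{6984547637}$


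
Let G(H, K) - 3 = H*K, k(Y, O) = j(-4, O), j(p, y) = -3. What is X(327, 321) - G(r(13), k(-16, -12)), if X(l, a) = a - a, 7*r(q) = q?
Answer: 18/7 ≈ 2.5714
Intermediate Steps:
r(q) = q/7
X(l, a) = 0
k(Y, O) = -3
G(H, K) = 3 + H*K
X(327, 321) - G(r(13), k(-16, -12)) = 0 - (3 + ((1/7)*13)*(-3)) = 0 - (3 + (13/7)*(-3)) = 0 - (3 - 39/7) = 0 - 1*(-18/7) = 0 + 18/7 = 18/7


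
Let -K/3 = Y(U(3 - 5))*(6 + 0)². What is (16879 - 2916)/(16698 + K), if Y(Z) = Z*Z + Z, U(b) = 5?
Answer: 13963/13458 ≈ 1.0375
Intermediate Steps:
Y(Z) = Z + Z² (Y(Z) = Z² + Z = Z + Z²)
K = -3240 (K = -3*5*(1 + 5)*(6 + 0)² = -3*5*6*6² = -90*36 = -3*1080 = -3240)
(16879 - 2916)/(16698 + K) = (16879 - 2916)/(16698 - 3240) = 13963/13458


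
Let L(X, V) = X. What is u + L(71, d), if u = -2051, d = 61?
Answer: -1980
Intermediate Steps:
u + L(71, d) = -2051 + 71 = -1980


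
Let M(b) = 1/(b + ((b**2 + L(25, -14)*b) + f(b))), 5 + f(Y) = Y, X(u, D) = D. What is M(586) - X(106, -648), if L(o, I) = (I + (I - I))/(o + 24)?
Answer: 1562178319/2410769 ≈ 648.00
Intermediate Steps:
f(Y) = -5 + Y
L(o, I) = I/(24 + o) (L(o, I) = (I + 0)/(24 + o) = I/(24 + o))
M(b) = 1/(-5 + b**2 + 12*b/7) (M(b) = 1/(b + ((b**2 + (-14/(24 + 25))*b) + (-5 + b))) = 1/(b + ((b**2 + (-14/49)*b) + (-5 + b))) = 1/(b + ((b**2 + (-14*1/49)*b) + (-5 + b))) = 1/(b + ((b**2 - 2*b/7) + (-5 + b))) = 1/(b + (-5 + b**2 + 5*b/7)) = 1/(-5 + b**2 + 12*b/7))
M(586) - X(106, -648) = 7/(-35 + 7*586**2 + 12*586) - 1*(-648) = 7/(-35 + 7*343396 + 7032) + 648 = 7/(-35 + 2403772 + 7032) + 648 = 7/2410769 + 648 = 1562178319/2410769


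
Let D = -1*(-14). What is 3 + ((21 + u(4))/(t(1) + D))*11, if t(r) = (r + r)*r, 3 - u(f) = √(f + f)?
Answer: 39/2 - 11*√2/8 ≈ 17.555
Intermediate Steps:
u(f) = 3 - √2*√f (u(f) = 3 - √(f + f) = 3 - √(2*f) = 3 - √2*√f)
t(r) = 2*r² (t(r) = (2*r)*r = 2*r²)
D = 14
3 + ((21 + u(4))/(t(1) + D))*11 = 3 + ((21 + (3 - √2*√4))/(2*1² + 14))*11 = 3 + ((21 + (3 - 1*√2*2))/(2*1 + 14))*11 = 3 + ((21 + (3 - 2*√2))/(2 + 14))*11 = 3 + ((24 - 2*√2)/16)*11 = 3 + ((24 - 2*√2)*(1/16))*11 = 3 + (3/2 - √2/8)*11 = 3 + (33/2 - 11*√2/8) = 39/2 - 11*√2/8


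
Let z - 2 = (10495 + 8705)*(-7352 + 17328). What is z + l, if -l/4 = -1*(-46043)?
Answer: 191355030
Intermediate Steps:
l = -184172 (l = -(-4)*(-46043) = -4*46043 = -184172)
z = 191539202 (z = 2 + (10495 + 8705)*(-7352 + 17328) = 2 + 19200*9976 = 2 + 191539200 = 191539202)
z + l = 191539202 - 184172 = 191355030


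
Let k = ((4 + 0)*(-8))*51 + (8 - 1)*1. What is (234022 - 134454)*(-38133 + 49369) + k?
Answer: 1118744423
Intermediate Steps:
k = -1625 (k = (4*(-8))*51 + 7*1 = -32*51 + 7 = -1632 + 7 = -1625)
(234022 - 134454)*(-38133 + 49369) + k = (234022 - 134454)*(-38133 + 49369) - 1625 = 99568*11236 - 1625 = 1118746048 - 1625 = 1118744423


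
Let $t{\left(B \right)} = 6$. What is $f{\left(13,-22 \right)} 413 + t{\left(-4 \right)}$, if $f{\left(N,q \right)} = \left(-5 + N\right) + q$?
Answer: $-5776$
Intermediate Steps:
$f{\left(N,q \right)} = -5 + N + q$
$f{\left(13,-22 \right)} 413 + t{\left(-4 \right)} = \left(-5 + 13 - 22\right) 413 + 6 = \left(-14\right) 413 + 6 = -5782 + 6 = -5776$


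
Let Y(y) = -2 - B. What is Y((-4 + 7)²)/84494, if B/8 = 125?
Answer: -501/42247 ≈ -0.011859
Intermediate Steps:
B = 1000 (B = 8*125 = 1000)
Y(y) = -1002 (Y(y) = -2 - 1*1000 = -2 - 1000 = -1002)
Y((-4 + 7)²)/84494 = -1002/84494 = -1002*1/84494 = -501/42247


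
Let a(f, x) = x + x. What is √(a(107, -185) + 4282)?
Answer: 2*√978 ≈ 62.546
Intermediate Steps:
a(f, x) = 2*x
√(a(107, -185) + 4282) = √(2*(-185) + 4282) = √(-370 + 4282) = √3912 = 2*√978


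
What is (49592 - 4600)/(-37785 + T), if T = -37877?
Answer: -22496/37831 ≈ -0.59464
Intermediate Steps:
(49592 - 4600)/(-37785 + T) = (49592 - 4600)/(-37785 - 37877) = 44992/(-75662) = 44992*(-1/75662) = -22496/37831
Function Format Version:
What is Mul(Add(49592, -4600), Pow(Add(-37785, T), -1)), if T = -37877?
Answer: Rational(-22496, 37831) ≈ -0.59464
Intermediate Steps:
Mul(Add(49592, -4600), Pow(Add(-37785, T), -1)) = Mul(Add(49592, -4600), Pow(Add(-37785, -37877), -1)) = Mul(44992, Pow(-75662, -1)) = Mul(44992, Rational(-1, 75662)) = Rational(-22496, 37831)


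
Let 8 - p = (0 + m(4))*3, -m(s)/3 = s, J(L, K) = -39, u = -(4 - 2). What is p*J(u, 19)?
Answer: -1716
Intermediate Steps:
u = -2 (u = -1*2 = -2)
m(s) = -3*s
p = 44 (p = 8 - (0 - 3*4)*3 = 8 - (0 - 12)*3 = 8 - (-12)*3 = 8 - 1*(-36) = 8 + 36 = 44)
p*J(u, 19) = 44*(-39) = -1716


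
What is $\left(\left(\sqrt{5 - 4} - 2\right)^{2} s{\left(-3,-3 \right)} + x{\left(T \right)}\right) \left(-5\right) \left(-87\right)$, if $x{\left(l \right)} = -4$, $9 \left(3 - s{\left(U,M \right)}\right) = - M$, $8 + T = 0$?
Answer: $-580$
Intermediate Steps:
$T = -8$ ($T = -8 + 0 = -8$)
$s{\left(U,M \right)} = 3 + \frac{M}{9}$ ($s{\left(U,M \right)} = 3 - \frac{\left(-1\right) M}{9} = 3 + \frac{M}{9}$)
$\left(\left(\sqrt{5 - 4} - 2\right)^{2} s{\left(-3,-3 \right)} + x{\left(T \right)}\right) \left(-5\right) \left(-87\right) = \left(\left(\sqrt{5 - 4} - 2\right)^{2} \left(3 + \frac{1}{9} \left(-3\right)\right) - 4\right) \left(-5\right) \left(-87\right) = \left(\left(\sqrt{1} - 2\right)^{2} \left(3 - \frac{1}{3}\right) - 4\right) \left(-5\right) \left(-87\right) = \left(\left(1 - 2\right)^{2} \cdot \frac{8}{3} - 4\right) \left(-5\right) \left(-87\right) = \left(\left(-1\right)^{2} \cdot \frac{8}{3} - 4\right) \left(-5\right) \left(-87\right) = \left(1 \cdot \frac{8}{3} - 4\right) \left(-5\right) \left(-87\right) = \left(\frac{8}{3} - 4\right) \left(-5\right) \left(-87\right) = \left(- \frac{4}{3}\right) \left(-5\right) \left(-87\right) = \frac{20}{3} \left(-87\right) = -580$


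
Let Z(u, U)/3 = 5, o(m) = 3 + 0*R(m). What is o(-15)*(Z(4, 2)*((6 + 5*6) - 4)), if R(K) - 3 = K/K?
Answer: 1440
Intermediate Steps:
R(K) = 4 (R(K) = 3 + K/K = 3 + 1 = 4)
o(m) = 3 (o(m) = 3 + 0*4 = 3 + 0 = 3)
Z(u, U) = 15 (Z(u, U) = 3*5 = 15)
o(-15)*(Z(4, 2)*((6 + 5*6) - 4)) = 3*(15*((6 + 5*6) - 4)) = 3*(15*((6 + 30) - 4)) = 3*(15*(36 - 4)) = 3*(15*32) = 3*480 = 1440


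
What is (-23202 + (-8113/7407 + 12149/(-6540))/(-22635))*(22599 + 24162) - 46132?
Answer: -1212716426913362597/1117716300 ≈ -1.0850e+9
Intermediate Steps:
(-23202 + (-8113/7407 + 12149/(-6540))/(-22635))*(22599 + 24162) - 46132 = (-23202 + (-8113*1/7407 + 12149*(-1/6540))*(-1/22635))*46761 - 46132 = (-23202 + (-8113/7407 - 12149/6540)*(-1/22635))*46761 - 46132 = (-23202 - 47682221/16147260*(-1/22635))*46761 - 46132 = (-23202 + 47682221/365493230100)*46761 - 46132 = -8480173877097979/365493230100*46761 - 46132 = -1212664864425010997/1117716300 - 46132 = -1212716426913362597/1117716300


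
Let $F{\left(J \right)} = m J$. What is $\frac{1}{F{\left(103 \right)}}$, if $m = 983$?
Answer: $\frac{1}{101249} \approx 9.8766 \cdot 10^{-6}$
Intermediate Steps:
$F{\left(J \right)} = 983 J$
$\frac{1}{F{\left(103 \right)}} = \frac{1}{983 \cdot 103} = \frac{1}{101249}$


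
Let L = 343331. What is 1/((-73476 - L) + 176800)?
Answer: -1/240007 ≈ -4.1665e-6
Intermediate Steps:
1/((-73476 - L) + 176800) = 1/((-73476 - 1*343331) + 176800) = 1/((-73476 - 343331) + 176800) = 1/(-416807 + 176800) = 1/(-240007) = -1/240007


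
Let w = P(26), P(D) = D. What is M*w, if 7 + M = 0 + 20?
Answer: 338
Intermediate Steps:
M = 13 (M = -7 + (0 + 20) = -7 + 20 = 13)
w = 26
M*w = 13*26 = 338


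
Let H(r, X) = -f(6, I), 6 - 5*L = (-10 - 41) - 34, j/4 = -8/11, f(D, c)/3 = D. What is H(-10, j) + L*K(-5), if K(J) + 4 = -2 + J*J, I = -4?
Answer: 1639/5 ≈ 327.80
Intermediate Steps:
f(D, c) = 3*D
j = -32/11 (j = 4*(-8/11) = -32/11 ≈ -2.9091)
K(J) = -6 + J² (K(J) = -4 + (-2 + J*J) = -4 + (-2 + J²) = -6 + J²)
L = 91/5 (L = 6/5 - ((-10 - 41) - 34)/5 = 6/5 - (-51 - 34)/5 = 6/5 - ⅕*(-85) = 6/5 + 17 = 91/5 ≈ 18.200)
H(r, X) = -18 (H(r, X) = -3*6 = -1*18 = -18)
H(-10, j) + L*K(-5) = -18 + 91*(-6 + (-5)²)/5 = -18 + 91*(-6 + 25)/5 = -18 + (91/5)*19 = -18 + 1729/5 = 1639/5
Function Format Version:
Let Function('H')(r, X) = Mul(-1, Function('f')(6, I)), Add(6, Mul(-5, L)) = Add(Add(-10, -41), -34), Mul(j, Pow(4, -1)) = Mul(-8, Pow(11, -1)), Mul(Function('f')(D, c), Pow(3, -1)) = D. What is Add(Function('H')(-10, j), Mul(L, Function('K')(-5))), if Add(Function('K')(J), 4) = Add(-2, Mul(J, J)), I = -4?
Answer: Rational(1639, 5) ≈ 327.80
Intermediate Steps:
Function('f')(D, c) = Mul(3, D)
j = Rational(-32, 11) (j = Mul(4, Mul(-8, Pow(11, -1))) = Mul(4, Mul(-8, Rational(1, 11))) = Mul(4, Rational(-8, 11)) = Rational(-32, 11) ≈ -2.9091)
Function('K')(J) = Add(-6, Pow(J, 2)) (Function('K')(J) = Add(-4, Add(-2, Mul(J, J))) = Add(-4, Add(-2, Pow(J, 2))) = Add(-6, Pow(J, 2)))
L = Rational(91, 5) (L = Add(Rational(6, 5), Mul(Rational(-1, 5), Add(Add(-10, -41), -34))) = Add(Rational(6, 5), Mul(Rational(-1, 5), Add(-51, -34))) = Add(Rational(6, 5), Mul(Rational(-1, 5), -85)) = Add(Rational(6, 5), 17) = Rational(91, 5) ≈ 18.200)
Function('H')(r, X) = -18 (Function('H')(r, X) = Mul(-1, Mul(3, 6)) = Mul(-1, 18) = -18)
Add(Function('H')(-10, j), Mul(L, Function('K')(-5))) = Add(-18, Mul(Rational(91, 5), Add(-6, Pow(-5, 2)))) = Add(-18, Mul(Rational(91, 5), Add(-6, 25))) = Add(-18, Mul(Rational(91, 5), 19)) = Add(-18, Rational(1729, 5)) = Rational(1639, 5)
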